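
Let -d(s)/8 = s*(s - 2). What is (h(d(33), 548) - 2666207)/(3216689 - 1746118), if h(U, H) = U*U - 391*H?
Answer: 64097381/1470571 ≈ 43.587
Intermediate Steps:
d(s) = -8*s*(-2 + s) (d(s) = -8*s*(s - 2) = -8*s*(-2 + s))
h(U, H) = U**2 - 391*H
(h(d(33), 548) - 2666207)/(3216689 - 1746118) = (((8*33*(2 - 1*33))**2 - 391*548) - 2666207)/(3216689 - 1746118) = (((8*33*(2 - 33))**2 - 214268) - 2666207)/1470571 = (((8*33*(-31))**2 - 214268) - 2666207)*(1/1470571) = (((-8184)**2 - 214268) - 2666207)*(1/1470571) = ((66977856 - 214268) - 2666207)*(1/1470571) = (66763588 - 2666207)*(1/1470571) = 64097381*(1/1470571) = 64097381/1470571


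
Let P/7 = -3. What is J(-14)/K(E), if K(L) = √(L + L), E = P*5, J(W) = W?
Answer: I*√210/15 ≈ 0.96609*I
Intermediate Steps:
P = -21 (P = 7*(-3) = -21)
E = -105 (E = -21*5 = -105)
K(L) = √2*√L (K(L) = √(2*L) = √2*√L)
J(-14)/K(E) = -14*(-I*√210/210) = -(-1)*I*√210/15 = I*√210/15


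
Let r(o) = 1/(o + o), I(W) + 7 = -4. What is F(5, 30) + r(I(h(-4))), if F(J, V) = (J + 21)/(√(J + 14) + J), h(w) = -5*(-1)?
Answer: 1427/66 - 13*√19/3 ≈ 2.7327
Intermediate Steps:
h(w) = 5
I(W) = -11 (I(W) = -7 - 4 = -11)
r(o) = 1/(2*o)
F(J, V) = (21 + J)/(J + √(14 + J)) (F(J, V) = (21 + J)/(√(14 + J) + J) = (21 + J)/(J + √(14 + J)))
F(5, 30) + r(I(h(-4))) = (21 + 5)/(5 + √(14 + 5)) + (½)/(-11) = 26/(5 + √19) + (½)*(-1/11) = 26/(5 + √19) - 1/22 = -1/22 + 26/(5 + √19)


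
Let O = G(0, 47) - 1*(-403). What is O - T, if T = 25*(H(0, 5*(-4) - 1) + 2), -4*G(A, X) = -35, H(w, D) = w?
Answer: 1447/4 ≈ 361.75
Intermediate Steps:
G(A, X) = 35/4 (G(A, X) = -¼*(-35) = 35/4)
T = 50 (T = 25*(0 + 2) = 25*2 = 50)
O = 1647/4 (O = 35/4 - 1*(-403) = 35/4 + 403 = 1647/4 ≈ 411.75)
O - T = 1647/4 - 1*50 = 1647/4 - 50 = 1447/4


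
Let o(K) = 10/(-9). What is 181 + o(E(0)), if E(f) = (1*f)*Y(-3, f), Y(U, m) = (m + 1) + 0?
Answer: 1619/9 ≈ 179.89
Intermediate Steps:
Y(U, m) = 1 + m (Y(U, m) = (1 + m) + 0 = 1 + m)
E(f) = f*(1 + f) (E(f) = (1*f)*(1 + f) = f*(1 + f))
o(K) = -10/9 (o(K) = 10*(-⅑) = -10/9)
181 + o(E(0)) = 181 - 10/9 = 1619/9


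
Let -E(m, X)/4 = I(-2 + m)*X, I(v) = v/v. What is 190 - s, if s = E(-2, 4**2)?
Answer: 254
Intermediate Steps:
I(v) = 1
E(m, X) = -4*X
s = -64 (s = -4*4**2 = -4*16 = -64)
190 - s = 190 - 1*(-64) = 190 + 64 = 254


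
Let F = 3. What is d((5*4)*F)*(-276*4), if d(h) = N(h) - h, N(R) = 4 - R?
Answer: 128064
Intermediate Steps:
d(h) = 4 - 2*h (d(h) = (4 - h) - h = 4 - 2*h)
d((5*4)*F)*(-276*4) = (4 - 2*5*4*3)*(-276*4) = (4 - 40*3)*(-1104) = (4 - 2*60)*(-1104) = (4 - 120)*(-1104) = -116*(-1104) = 128064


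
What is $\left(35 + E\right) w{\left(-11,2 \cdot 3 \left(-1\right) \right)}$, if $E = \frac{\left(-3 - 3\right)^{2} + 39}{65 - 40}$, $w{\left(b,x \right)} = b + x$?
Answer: $-646$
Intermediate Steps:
$E = 3$ ($E = \frac{\left(-6\right)^{2} + 39}{25} = \left(36 + 39\right) \frac{1}{25} = 75 \cdot \frac{1}{25} = 3$)
$\left(35 + E\right) w{\left(-11,2 \cdot 3 \left(-1\right) \right)} = \left(35 + 3\right) \left(-11 + 2 \cdot 3 \left(-1\right)\right) = 38 \left(-11 + 6 \left(-1\right)\right) = 38 \left(-11 - 6\right) = 38 \left(-17\right) = -646$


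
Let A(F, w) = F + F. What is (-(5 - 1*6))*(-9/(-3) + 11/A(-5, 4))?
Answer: 19/10 ≈ 1.9000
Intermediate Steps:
A(F, w) = 2*F
(-(5 - 1*6))*(-9/(-3) + 11/A(-5, 4)) = (-(5 - 1*6))*(-9/(-3) + 11/((2*(-5)))) = (-(5 - 6))*(-9*(-1/3) + 11/(-10)) = (-1*(-1))*(3 + 11*(-1/10)) = 1*(3 - 11/10) = 1*(19/10) = 19/10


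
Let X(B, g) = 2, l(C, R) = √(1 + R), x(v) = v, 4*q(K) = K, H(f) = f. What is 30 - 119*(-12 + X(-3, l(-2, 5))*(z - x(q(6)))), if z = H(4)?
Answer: 863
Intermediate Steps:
q(K) = K/4
z = 4
30 - 119*(-12 + X(-3, l(-2, 5))*(z - x(q(6)))) = 30 - 119*(-12 + 2*(4 - 6/4)) = 30 - 119*(-12 + 2*(4 - 1*3/2)) = 30 - 119*(-12 + 2*(4 - 3/2)) = 30 - 119*(-12 + 2*(5/2)) = 30 - 119*(-12 + 5) = 30 - 119*(-7) = 30 + 833 = 863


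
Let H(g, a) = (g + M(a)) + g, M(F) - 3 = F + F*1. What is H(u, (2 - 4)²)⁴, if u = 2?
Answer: 50625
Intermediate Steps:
M(F) = 3 + 2*F (M(F) = 3 + (F + F*1) = 3 + (F + F) = 3 + 2*F)
H(g, a) = 3 + 2*a + 2*g (H(g, a) = (g + (3 + 2*a)) + g = (3 + g + 2*a) + g = 3 + 2*a + 2*g)
H(u, (2 - 4)²)⁴ = (3 + 2*(2 - 4)² + 2*2)⁴ = (3 + 2*(-2)² + 4)⁴ = (3 + 2*4 + 4)⁴ = (3 + 8 + 4)⁴ = 15⁴ = 50625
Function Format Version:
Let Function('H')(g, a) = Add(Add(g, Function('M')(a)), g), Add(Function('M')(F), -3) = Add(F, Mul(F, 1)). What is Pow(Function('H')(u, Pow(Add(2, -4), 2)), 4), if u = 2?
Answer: 50625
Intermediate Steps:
Function('M')(F) = Add(3, Mul(2, F)) (Function('M')(F) = Add(3, Add(F, Mul(F, 1))) = Add(3, Add(F, F)) = Add(3, Mul(2, F)))
Function('H')(g, a) = Add(3, Mul(2, a), Mul(2, g)) (Function('H')(g, a) = Add(Add(g, Add(3, Mul(2, a))), g) = Add(Add(3, g, Mul(2, a)), g) = Add(3, Mul(2, a), Mul(2, g)))
Pow(Function('H')(u, Pow(Add(2, -4), 2)), 4) = Pow(Add(3, Mul(2, Pow(Add(2, -4), 2)), Mul(2, 2)), 4) = Pow(Add(3, Mul(2, Pow(-2, 2)), 4), 4) = Pow(Add(3, Mul(2, 4), 4), 4) = Pow(Add(3, 8, 4), 4) = Pow(15, 4) = 50625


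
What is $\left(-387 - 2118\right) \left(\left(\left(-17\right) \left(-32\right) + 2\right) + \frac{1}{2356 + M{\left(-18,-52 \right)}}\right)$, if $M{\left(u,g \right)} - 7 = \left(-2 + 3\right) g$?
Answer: $- \frac{3160826535}{2311} \approx -1.3677 \cdot 10^{6}$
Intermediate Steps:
$M{\left(u,g \right)} = 7 + g$ ($M{\left(u,g \right)} = 7 + \left(-2 + 3\right) g = 7 + 1 g = 7 + g$)
$\left(-387 - 2118\right) \left(\left(\left(-17\right) \left(-32\right) + 2\right) + \frac{1}{2356 + M{\left(-18,-52 \right)}}\right) = \left(-387 - 2118\right) \left(\left(\left(-17\right) \left(-32\right) + 2\right) + \frac{1}{2356 + \left(7 - 52\right)}\right) = - 2505 \left(\left(544 + 2\right) + \frac{1}{2356 - 45}\right) = - 2505 \left(546 + \frac{1}{2311}\right) = \left(-2505\right) \frac{1261807}{2311} = - \frac{3160826535}{2311}$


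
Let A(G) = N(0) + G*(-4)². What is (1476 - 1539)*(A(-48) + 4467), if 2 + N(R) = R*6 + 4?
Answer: -233163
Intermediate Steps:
N(R) = 2 + 6*R (N(R) = -2 + (R*6 + 4) = -2 + (6*R + 4) = -2 + (4 + 6*R) = 2 + 6*R)
A(G) = 2 + 16*G (A(G) = (2 + 6*0) + G*(-4)² = (2 + 0) + G*16 = 2 + 16*G)
(1476 - 1539)*(A(-48) + 4467) = (1476 - 1539)*((2 + 16*(-48)) + 4467) = -63*((2 - 768) + 4467) = -63*(-766 + 4467) = -63*3701 = -233163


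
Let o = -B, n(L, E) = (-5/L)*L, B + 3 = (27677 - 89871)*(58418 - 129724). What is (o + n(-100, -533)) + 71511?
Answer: -4434733855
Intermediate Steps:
B = 4434805361 (B = -3 + (27677 - 89871)*(58418 - 129724) = -3 - 62194*(-71306) = -3 + 4434805364 = 4434805361)
n(L, E) = -5
o = -4434805361 (o = -1*4434805361 = -4434805361)
(o + n(-100, -533)) + 71511 = (-4434805361 - 5) + 71511 = -4434805366 + 71511 = -4434733855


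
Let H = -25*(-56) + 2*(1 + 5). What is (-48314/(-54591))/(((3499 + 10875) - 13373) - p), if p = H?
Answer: -48314/22436901 ≈ -0.0021533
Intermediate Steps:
H = 1412 (H = 1400 + 2*6 = 1400 + 12 = 1412)
p = 1412
(-48314/(-54591))/(((3499 + 10875) - 13373) - p) = (-48314/(-54591))/(((3499 + 10875) - 13373) - 1*1412) = (-48314*(-1)/54591)/((14374 - 13373) - 1412) = (-1*(-48314/54591))/(1001 - 1412) = (48314/54591)/(-411) = (48314/54591)*(-1/411) = -48314/22436901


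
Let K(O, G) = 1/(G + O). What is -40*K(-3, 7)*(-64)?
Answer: 640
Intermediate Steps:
-40*K(-3, 7)*(-64) = -40/(7 - 3)*(-64) = -40/4*(-64) = -40*¼*(-64) = -10*(-64) = 640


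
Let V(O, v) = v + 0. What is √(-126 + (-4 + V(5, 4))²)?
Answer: 3*I*√14 ≈ 11.225*I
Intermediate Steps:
V(O, v) = v
√(-126 + (-4 + V(5, 4))²) = √(-126 + (-4 + 4)²) = √(-126 + 0²) = √(-126 + 0) = √(-126) = 3*I*√14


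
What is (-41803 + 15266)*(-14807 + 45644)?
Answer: -818321469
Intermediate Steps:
(-41803 + 15266)*(-14807 + 45644) = -26537*30837 = -818321469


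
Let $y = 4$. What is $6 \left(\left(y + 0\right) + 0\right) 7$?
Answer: $168$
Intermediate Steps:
$6 \left(\left(y + 0\right) + 0\right) 7 = 6 \left(\left(4 + 0\right) + 0\right) 7 = 6 \left(4 + 0\right) 7 = 6 \cdot 4 \cdot 7 = 24 \cdot 7 = 168$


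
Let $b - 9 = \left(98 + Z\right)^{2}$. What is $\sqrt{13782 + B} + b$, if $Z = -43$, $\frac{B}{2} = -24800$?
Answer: $3034 + i \sqrt{35818} \approx 3034.0 + 189.26 i$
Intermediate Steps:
$B = -49600$ ($B = 2 \left(-24800\right) = -49600$)
$b = 3034$ ($b = 9 + \left(98 - 43\right)^{2} = 9 + 55^{2} = 9 + 3025 = 3034$)
$\sqrt{13782 + B} + b = \sqrt{13782 - 49600} + 3034 = \sqrt{-35818} + 3034 = i \sqrt{35818} + 3034 = 3034 + i \sqrt{35818}$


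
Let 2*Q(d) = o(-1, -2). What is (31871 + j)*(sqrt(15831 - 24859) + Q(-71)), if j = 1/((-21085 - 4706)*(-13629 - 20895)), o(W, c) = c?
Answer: -28378208793565/890408484 + 28378208793565*I*sqrt(2257)/445204242 ≈ -31871.0 + 3.0282e+6*I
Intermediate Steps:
Q(d) = -1 (Q(d) = (1/2)*(-2) = -1)
j = 1/890408484 (j = 1/(-25791*(-34524)) = 1/890408484 ≈ 1.1231e-9)
(31871 + j)*(sqrt(15831 - 24859) + Q(-71)) = (31871 + 1/890408484)*(sqrt(15831 - 24859) - 1) = 28378208793565*(sqrt(-9028) - 1)/890408484 = 28378208793565*(2*I*sqrt(2257) - 1)/890408484 = 28378208793565*(-1 + 2*I*sqrt(2257))/890408484 = -28378208793565/890408484 + 28378208793565*I*sqrt(2257)/445204242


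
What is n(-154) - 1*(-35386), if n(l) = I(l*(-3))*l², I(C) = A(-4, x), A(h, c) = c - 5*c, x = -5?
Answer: 509706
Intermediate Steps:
A(h, c) = -4*c
I(C) = 20 (I(C) = -4*(-5) = 20)
n(l) = 20*l²
n(-154) - 1*(-35386) = 20*(-154)² - 1*(-35386) = 20*23716 + 35386 = 474320 + 35386 = 509706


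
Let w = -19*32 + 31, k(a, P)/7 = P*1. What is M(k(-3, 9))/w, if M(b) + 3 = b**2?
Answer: -3966/577 ≈ -6.8735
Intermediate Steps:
k(a, P) = 7*P (k(a, P) = 7*(P*1) = 7*P)
w = -577 (w = -608 + 31 = -577)
M(b) = -3 + b**2
M(k(-3, 9))/w = (-3 + (7*9)**2)/(-577) = (-3 + 63**2)*(-1/577) = (-3 + 3969)*(-1/577) = 3966*(-1/577) = -3966/577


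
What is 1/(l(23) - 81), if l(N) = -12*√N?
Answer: -9/361 + 4*√23/1083 ≈ -0.0072176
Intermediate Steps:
1/(l(23) - 81) = 1/(-12*√23 - 81) = 1/(-81 - 12*√23)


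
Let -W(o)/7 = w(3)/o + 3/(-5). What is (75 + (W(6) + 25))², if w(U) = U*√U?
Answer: 1089439/100 - 3647*√3/5 ≈ 9631.0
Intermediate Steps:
w(U) = U^(3/2)
W(o) = 21/5 - 21*√3/o (W(o) = -7*(3^(3/2)/o + 3/(-5)) = -7*((3*√3)/o + 3*(-⅕)) = -7*(3*√3/o - ⅗) = -7*(-⅗ + 3*√3/o) = 21/5 - 21*√3/o)
(75 + (W(6) + 25))² = (75 + ((21/5 - 21*√3/6) + 25))² = (75 + ((21/5 - 21*√3*⅙) + 25))² = (75 + ((21/5 - 7*√3/2) + 25))² = (75 + (146/5 - 7*√3/2))² = (521/5 - 7*√3/2)²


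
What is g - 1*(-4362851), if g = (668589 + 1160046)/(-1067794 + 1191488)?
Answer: 539660320229/123694 ≈ 4.3629e+6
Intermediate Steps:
g = 1828635/123694 ≈ 14.784
g - 1*(-4362851) = 1828635/123694 - 1*(-4362851) = 1828635/123694 + 4362851 = 539660320229/123694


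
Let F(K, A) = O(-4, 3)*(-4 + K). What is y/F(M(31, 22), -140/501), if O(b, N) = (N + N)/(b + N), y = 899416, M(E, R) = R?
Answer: -224854/27 ≈ -8327.9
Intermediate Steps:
O(b, N) = 2*N/(N + b) (O(b, N) = (2*N)/(N + b) = 2*N/(N + b))
F(K, A) = 24 - 6*K (F(K, A) = (2*3/(3 - 4))*(-4 + K) = (2*3/(-1))*(-4 + K) = (2*3*(-1))*(-4 + K) = -6*(-4 + K) = 24 - 6*K)
y/F(M(31, 22), -140/501) = 899416/(24 - 6*22) = 899416/(24 - 132) = 899416/(-108) = 899416*(-1/108) = -224854/27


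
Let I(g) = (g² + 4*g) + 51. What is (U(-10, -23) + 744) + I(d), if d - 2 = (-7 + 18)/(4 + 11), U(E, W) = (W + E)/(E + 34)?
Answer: 1461653/1800 ≈ 812.03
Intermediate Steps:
U(E, W) = (E + W)/(34 + E)
d = 41/15 (d = 2 + (-7 + 18)/(4 + 11) = 2 + 11/15 = 41/15 ≈ 2.7333)
I(g) = 51 + g² + 4*g
(U(-10, -23) + 744) + I(d) = ((-10 - 23)/(34 - 10) + 744) + (51 + (41/15)² + 4*(41/15)) = (-33/24 + 744) + (51 + 1681/225 + 164/15) = ((1/24)*(-33) + 744) + 15616/225 = (-11/8 + 744) + 15616/225 = 5941/8 + 15616/225 = 1461653/1800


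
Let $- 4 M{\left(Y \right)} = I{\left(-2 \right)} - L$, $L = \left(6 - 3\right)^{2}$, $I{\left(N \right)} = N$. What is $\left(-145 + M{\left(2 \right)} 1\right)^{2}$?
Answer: $\frac{323761}{16} \approx 20235.0$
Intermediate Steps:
$L = 9$ ($L = 3^{2} = 9$)
$M{\left(Y \right)} = \frac{11}{4}$ ($M{\left(Y \right)} = - \frac{-2 - 9}{4} = \left(- \frac{1}{4}\right) \left(-11\right) = \frac{11}{4}$)
$\left(-145 + M{\left(2 \right)} 1\right)^{2} = \left(-145 + \frac{11}{4} \cdot 1\right)^{2} = \left(-145 + \frac{11}{4}\right)^{2} = \left(- \frac{569}{4}\right)^{2} = \frac{323761}{16}$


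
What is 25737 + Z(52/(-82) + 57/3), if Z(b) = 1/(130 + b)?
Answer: 156558212/6083 ≈ 25737.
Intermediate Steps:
25737 + Z(52/(-82) + 57/3) = 25737 + 1/(130 + (52/(-82) + 57/3)) = 25737 + 1/(130 + (52*(-1/82) + 57*(⅓))) = 25737 + 1/(130 + (-26/41 + 19)) = 25737 + 1/(130 + 753/41) = 25737 + 1/(6083/41) = 25737 + 41/6083 = 156558212/6083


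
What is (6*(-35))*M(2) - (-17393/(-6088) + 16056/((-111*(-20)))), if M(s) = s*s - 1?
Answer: -720919849/1126280 ≈ -640.09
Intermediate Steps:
M(s) = -1 + s² (M(s) = s² - 1 = -1 + s²)
(6*(-35))*M(2) - (-17393/(-6088) + 16056/((-111*(-20)))) = (6*(-35))*(-1 + 2²) - (-17393/(-6088) + 16056/((-111*(-20)))) = -210*(-1 + 4) - (-17393*(-1/6088) + 16056/2220) = -210*3 - (17393/6088 + 16056*(1/2220)) = -630 - (17393/6088 + 1338/185) = -630 - 1*11363449/1126280 = -630 - 11363449/1126280 = -720919849/1126280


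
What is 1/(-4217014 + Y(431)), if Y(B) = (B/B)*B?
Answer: -1/4216583 ≈ -2.3716e-7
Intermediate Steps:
Y(B) = B (Y(B) = 1*B = B)
1/(-4217014 + Y(431)) = 1/(-4217014 + 431) = 1/(-4216583) = -1/4216583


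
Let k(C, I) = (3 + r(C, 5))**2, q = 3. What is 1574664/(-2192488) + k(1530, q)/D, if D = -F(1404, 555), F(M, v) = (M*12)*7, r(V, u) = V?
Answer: -10591768859/513042192 ≈ -20.645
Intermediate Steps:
F(M, v) = 84*M (F(M, v) = (12*M)*7 = 84*M)
D = -117936 (D = -84*1404 = -1*117936 = -117936)
k(C, I) = (3 + C)**2
1574664/(-2192488) + k(1530, q)/D = 1574664/(-2192488) + (3 + 1530)**2/(-117936) = 1574664*(-1/2192488) + 1533**2*(-1/117936) = -196833/274061 + 2350089*(-1/117936) = -196833/274061 - 37303/1872 = -10591768859/513042192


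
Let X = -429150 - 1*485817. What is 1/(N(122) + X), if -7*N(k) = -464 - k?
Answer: -7/6404183 ≈ -1.0930e-6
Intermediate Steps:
N(k) = 464/7 + k/7 (N(k) = -(-464 - k)/7 = 464/7 + k/7)
X = -914967 (X = -429150 - 485817 = -914967)
1/(N(122) + X) = 1/((464/7 + (⅐)*122) - 914967) = 1/((464/7 + 122/7) - 914967) = 1/(586/7 - 914967) = 1/(-6404183/7) = -7/6404183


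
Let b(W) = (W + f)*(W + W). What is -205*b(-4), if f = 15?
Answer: 18040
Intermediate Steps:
b(W) = 2*W*(15 + W) (b(W) = (W + 15)*(W + W) = (15 + W)*(2*W) = 2*W*(15 + W))
-205*b(-4) = -410*(-4)*(15 - 4) = -410*(-4)*11 = -205*(-88) = 18040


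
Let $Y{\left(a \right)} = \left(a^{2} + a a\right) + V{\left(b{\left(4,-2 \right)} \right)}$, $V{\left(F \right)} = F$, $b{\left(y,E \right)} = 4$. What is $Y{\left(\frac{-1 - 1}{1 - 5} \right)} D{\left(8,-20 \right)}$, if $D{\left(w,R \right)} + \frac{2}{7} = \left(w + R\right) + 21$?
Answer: $\frac{549}{14} \approx 39.214$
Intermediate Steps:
$Y{\left(a \right)} = 4 + 2 a^{2}$ ($Y{\left(a \right)} = \left(a^{2} + a a\right) + 4 = \left(a^{2} + a^{2}\right) + 4 = 2 a^{2} + 4 = 4 + 2 a^{2}$)
$D{\left(w,R \right)} = \frac{145}{7} + R + w$ ($D{\left(w,R \right)} = - \frac{2}{7} + \left(\left(w + R\right) + 21\right) = - \frac{2}{7} + \left(\left(R + w\right) + 21\right) = - \frac{2}{7} + \left(21 + R + w\right) = \frac{145}{7} + R + w$)
$Y{\left(\frac{-1 - 1}{1 - 5} \right)} D{\left(8,-20 \right)} = \left(4 + 2 \left(\frac{-1 - 1}{1 - 5}\right)^{2}\right) \left(\frac{145}{7} - 20 + 8\right) = \left(4 + 2 \left(- \frac{2}{-4}\right)^{2}\right) \frac{61}{7} = \left(4 + 2 \left(\left(-2\right) \left(- \frac{1}{4}\right)\right)^{2}\right) \frac{61}{7} = \left(4 + \frac{2}{4}\right) \frac{61}{7} = \left(4 + 2 \cdot \frac{1}{4}\right) \frac{61}{7} = \left(4 + \frac{1}{2}\right) \frac{61}{7} = \frac{9}{2} \cdot \frac{61}{7} = \frac{549}{14}$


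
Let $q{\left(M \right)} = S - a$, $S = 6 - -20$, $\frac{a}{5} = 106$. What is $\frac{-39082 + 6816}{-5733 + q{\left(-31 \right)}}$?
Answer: $\frac{32266}{6237} \approx 5.1733$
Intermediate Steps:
$a = 530$ ($a = 5 \cdot 106 = 530$)
$S = 26$ ($S = 6 + 20 = 26$)
$q{\left(M \right)} = -504$ ($q{\left(M \right)} = 26 - 530 = -504$)
$\frac{-39082 + 6816}{-5733 + q{\left(-31 \right)}} = \frac{-39082 + 6816}{-5733 - 504} = - \frac{32266}{-6237} = \left(-32266\right) \left(- \frac{1}{6237}\right) = \frac{32266}{6237}$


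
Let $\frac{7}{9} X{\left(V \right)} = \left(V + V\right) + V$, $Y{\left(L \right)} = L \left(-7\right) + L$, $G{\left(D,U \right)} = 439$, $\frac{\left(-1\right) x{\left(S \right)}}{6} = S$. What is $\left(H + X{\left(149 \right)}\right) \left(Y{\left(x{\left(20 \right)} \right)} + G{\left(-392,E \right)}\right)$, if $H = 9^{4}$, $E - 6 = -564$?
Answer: $\frac{57892050}{7} \approx 8.2703 \cdot 10^{6}$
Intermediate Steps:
$E = -558$ ($E = 6 - 564 = -558$)
$x{\left(S \right)} = - 6 S$
$H = 6561$
$Y{\left(L \right)} = - 6 L$ ($Y{\left(L \right)} = - 7 L + L = - 6 L$)
$X{\left(V \right)} = \frac{27 V}{7}$ ($X{\left(V \right)} = \frac{9 \left(\left(V + V\right) + V\right)}{7} = \frac{9 \left(2 V + V\right)}{7} = \frac{9 \cdot 3 V}{7} = \frac{27 V}{7}$)
$\left(H + X{\left(149 \right)}\right) \left(Y{\left(x{\left(20 \right)} \right)} + G{\left(-392,E \right)}\right) = \left(6561 + \frac{27}{7} \cdot 149\right) \left(- 6 \left(\left(-6\right) 20\right) + 439\right) = \left(6561 + \frac{4023}{7}\right) \left(\left(-6\right) \left(-120\right) + 439\right) = \frac{49950 \left(720 + 439\right)}{7} = \frac{49950}{7} \cdot 1159 = \frac{57892050}{7}$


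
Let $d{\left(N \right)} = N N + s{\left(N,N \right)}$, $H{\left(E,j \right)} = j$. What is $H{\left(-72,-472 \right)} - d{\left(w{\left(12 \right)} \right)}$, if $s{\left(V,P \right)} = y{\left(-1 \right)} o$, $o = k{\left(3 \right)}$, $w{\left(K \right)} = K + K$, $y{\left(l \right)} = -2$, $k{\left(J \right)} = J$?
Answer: $-1042$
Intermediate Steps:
$w{\left(K \right)} = 2 K$
$o = 3$
$s{\left(V,P \right)} = -6$ ($s{\left(V,P \right)} = \left(-2\right) 3 = -6$)
$d{\left(N \right)} = -6 + N^{2}$ ($d{\left(N \right)} = N N - 6 = N^{2} - 6 = -6 + N^{2}$)
$H{\left(-72,-472 \right)} - d{\left(w{\left(12 \right)} \right)} = -472 - \left(-6 + \left(2 \cdot 12\right)^{2}\right) = -472 - \left(-6 + 24^{2}\right) = -472 - \left(-6 + 576\right) = -472 - 570 = -1042$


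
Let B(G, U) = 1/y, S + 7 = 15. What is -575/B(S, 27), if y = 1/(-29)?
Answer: 575/29 ≈ 19.828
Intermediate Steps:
S = 8 (S = -7 + 15 = 8)
y = -1/29 ≈ -0.034483
B(G, U) = -29 (B(G, U) = 1/(-1/29) = -29)
-575/B(S, 27) = -575/(-29) = -575*(-1/29) = 575/29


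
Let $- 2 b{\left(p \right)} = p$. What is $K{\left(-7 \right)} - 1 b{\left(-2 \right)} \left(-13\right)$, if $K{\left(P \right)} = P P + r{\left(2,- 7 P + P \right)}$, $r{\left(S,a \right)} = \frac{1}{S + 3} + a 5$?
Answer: $\frac{1361}{5} \approx 272.2$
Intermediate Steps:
$r{\left(S,a \right)} = \frac{1}{3 + S} + 5 a$
$b{\left(p \right)} = - \frac{p}{2}$
$K{\left(P \right)} = \frac{1}{5} + P^{2} - 30 P$ ($K{\left(P \right)} = P P + \frac{1 + 15 \left(- 7 P + P\right) + 5 \cdot 2 \left(- 7 P + P\right)}{3 + 2} = P^{2} + \frac{1 + 15 \left(- 6 P\right) + 5 \cdot 2 \left(- 6 P\right)}{5} = P^{2} + \frac{1 - 90 P - 60 P}{5} = P^{2} + \frac{1 - 150 P}{5} = P^{2} - \left(- \frac{1}{5} + 30 P\right) = \frac{1}{5} + P^{2} - 30 P$)
$K{\left(-7 \right)} - 1 b{\left(-2 \right)} \left(-13\right) = \left(\frac{1}{5} + \left(-7\right)^{2} - -210\right) - 1 \left(\left(- \frac{1}{2}\right) \left(-2\right)\right) \left(-13\right) = \left(\frac{1}{5} + 49 + 210\right) - 1 \cdot 1 \left(-13\right) = \frac{1296}{5} - 1 \left(-13\right) = \frac{1296}{5} - -13 = \frac{1296}{5} + 13 = \frac{1361}{5}$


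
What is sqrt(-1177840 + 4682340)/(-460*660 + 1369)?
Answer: -10*sqrt(35045)/302231 ≈ -0.0061940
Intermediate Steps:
sqrt(-1177840 + 4682340)/(-460*660 + 1369) = sqrt(3504500)/(-303600 + 1369) = (10*sqrt(35045))/(-302231) = (10*sqrt(35045))*(-1/302231) = -10*sqrt(35045)/302231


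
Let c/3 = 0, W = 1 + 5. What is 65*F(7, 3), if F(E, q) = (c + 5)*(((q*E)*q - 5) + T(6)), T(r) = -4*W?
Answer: 11050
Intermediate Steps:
W = 6
T(r) = -24 (T(r) = -4*6 = -24)
c = 0 (c = 3*0 = 0)
F(E, q) = -145 + 5*E*q² (F(E, q) = (0 + 5)*(((q*E)*q - 5) - 24) = 5*(((E*q)*q - 5) - 24) = 5*((E*q² - 5) - 24) = 5*((-5 + E*q²) - 24) = 5*(-29 + E*q²) = -145 + 5*E*q²)
65*F(7, 3) = 65*(-145 + 5*7*3²) = 65*(-145 + 5*7*9) = 65*(-145 + 315) = 65*170 = 11050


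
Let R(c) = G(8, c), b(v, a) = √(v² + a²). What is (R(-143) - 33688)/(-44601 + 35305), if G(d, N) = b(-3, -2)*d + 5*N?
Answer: 34403/9296 - √13/1162 ≈ 3.6977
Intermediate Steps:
b(v, a) = √(a² + v²)
G(d, N) = 5*N + d*√13 (G(d, N) = √((-2)² + (-3)²)*d + 5*N = √(4 + 9)*d + 5*N = √13*d + 5*N = d*√13 + 5*N = 5*N + d*√13)
R(c) = 5*c + 8*√13
(R(-143) - 33688)/(-44601 + 35305) = ((5*(-143) + 8*√13) - 33688)/(-44601 + 35305) = ((-715 + 8*√13) - 33688)/(-9296) = (-34403 + 8*√13)*(-1/9296) = 34403/9296 - √13/1162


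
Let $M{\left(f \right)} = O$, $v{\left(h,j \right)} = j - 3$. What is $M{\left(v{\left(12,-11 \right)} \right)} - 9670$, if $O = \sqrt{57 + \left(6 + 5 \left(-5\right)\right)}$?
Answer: $-9670 + \sqrt{38} \approx -9663.8$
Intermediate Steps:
$v{\left(h,j \right)} = -3 + j$
$O = \sqrt{38}$ ($O = \sqrt{57 + \left(6 - 25\right)} = \sqrt{57 - 19} = \sqrt{38} \approx 6.1644$)
$M{\left(f \right)} = \sqrt{38}$
$M{\left(v{\left(12,-11 \right)} \right)} - 9670 = \sqrt{38} - 9670 = -9670 + \sqrt{38}$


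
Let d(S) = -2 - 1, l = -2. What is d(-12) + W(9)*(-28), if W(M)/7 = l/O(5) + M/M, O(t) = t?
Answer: -603/5 ≈ -120.60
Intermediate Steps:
d(S) = -3
W(M) = 21/5 (W(M) = 7*(-2/5 + M/M) = 7*(-2*1/5 + 1) = 7*(-2/5 + 1) = 7*(3/5) = 21/5)
d(-12) + W(9)*(-28) = -3 + (21/5)*(-28) = -3 - 588/5 = -603/5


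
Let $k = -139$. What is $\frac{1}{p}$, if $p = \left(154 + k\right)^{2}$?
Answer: $\frac{1}{225} \approx 0.0044444$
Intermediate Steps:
$p = 225$ ($p = \left(154 - 139\right)^{2} = 15^{2} = 225$)
$\frac{1}{p} = \frac{1}{225}$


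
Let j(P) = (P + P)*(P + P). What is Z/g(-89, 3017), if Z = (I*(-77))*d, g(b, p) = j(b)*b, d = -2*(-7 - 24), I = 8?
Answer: 9548/704969 ≈ 0.013544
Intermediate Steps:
j(P) = 4*P² (j(P) = (2*P)*(2*P) = 4*P²)
d = 62 (d = -2*(-31) = 62)
g(b, p) = 4*b³ (g(b, p) = (4*b²)*b = 4*b³)
Z = -38192 (Z = (8*(-77))*62 = -616*62 = -38192)
Z/g(-89, 3017) = -38192/(4*(-89)³) = -38192/(4*(-704969)) = -38192/(-2819876) = -38192*(-1/2819876) = 9548/704969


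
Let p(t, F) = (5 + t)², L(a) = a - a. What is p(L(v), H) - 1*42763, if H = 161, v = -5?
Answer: -42738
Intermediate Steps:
L(a) = 0
p(L(v), H) - 1*42763 = (5 + 0)² - 1*42763 = 5² - 42763 = 25 - 42763 = -42738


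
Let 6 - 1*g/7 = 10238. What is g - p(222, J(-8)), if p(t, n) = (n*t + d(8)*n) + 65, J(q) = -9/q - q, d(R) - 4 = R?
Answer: -295297/4 ≈ -73824.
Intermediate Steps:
d(R) = 4 + R
g = -71624 (g = 42 - 7*10238 = 42 - 71666 = -71624)
J(q) = -q - 9/q
p(t, n) = 65 + 12*n + n*t (p(t, n) = (n*t + (4 + 8)*n) + 65 = (n*t + 12*n) + 65 = (12*n + n*t) + 65 = 65 + 12*n + n*t)
g - p(222, J(-8)) = -71624 - (65 + 12*(-1*(-8) - 9/(-8)) + (-1*(-8) - 9/(-8))*222) = -71624 - (65 + 12*(8 - 9*(-⅛)) + (8 - 9*(-⅛))*222) = -71624 - (65 + 12*(8 + 9/8) + (8 + 9/8)*222) = -71624 - (65 + 12*(73/8) + (73/8)*222) = -71624 - (65 + 219/2 + 8103/4) = -71624 - 1*8801/4 = -71624 - 8801/4 = -295297/4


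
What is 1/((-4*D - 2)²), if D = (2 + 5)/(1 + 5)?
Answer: 9/400 ≈ 0.022500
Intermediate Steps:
D = 7/6 ≈ 1.1667
1/((-4*D - 2)²) = 1/((-4*7/6 - 2)²) = 1/((-14/3 - 2)²) = 1/((-20/3)²) = 1/(400/9) = 9/400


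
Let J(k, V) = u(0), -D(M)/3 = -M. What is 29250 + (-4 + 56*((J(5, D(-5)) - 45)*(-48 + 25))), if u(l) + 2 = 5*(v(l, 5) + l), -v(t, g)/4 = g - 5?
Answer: 89782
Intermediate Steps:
v(t, g) = 20 - 4*g (v(t, g) = -4*(g - 5) = -4*(-5 + g) = 20 - 4*g)
u(l) = -2 + 5*l (u(l) = -2 + 5*((20 - 4*5) + l) = -2 + 5*((20 - 20) + l) = -2 + 5*(0 + l) = -2 + 5*l)
D(M) = 3*M (D(M) = -(-3)*M = 3*M)
J(k, V) = -2 (J(k, V) = -2 + 5*0 = -2 + 0 = -2)
29250 + (-4 + 56*((J(5, D(-5)) - 45)*(-48 + 25))) = 29250 + (-4 + 56*((-2 - 45)*(-48 + 25))) = 29250 + (-4 + 56*(-47*(-23))) = 29250 + (-4 + 56*1081) = 29250 + (-4 + 60536) = 29250 + 60532 = 89782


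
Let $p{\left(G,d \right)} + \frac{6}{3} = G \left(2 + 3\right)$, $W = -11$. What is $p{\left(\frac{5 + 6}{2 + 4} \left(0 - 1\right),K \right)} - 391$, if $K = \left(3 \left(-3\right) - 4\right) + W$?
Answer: $- \frac{2413}{6} \approx -402.17$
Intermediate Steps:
$K = -24$ ($K = \left(3 \left(-3\right) - 4\right) - 11 = \left(-9 - 4\right) - 11 = -13 - 11 = -24$)
$p{\left(G,d \right)} = -2 + 5 G$ ($p{\left(G,d \right)} = -2 + G \left(2 + 3\right) = -2 + G 5 = -2 + 5 G$)
$p{\left(\frac{5 + 6}{2 + 4} \left(0 - 1\right),K \right)} - 391 = \left(-2 + 5 \frac{5 + 6}{2 + 4} \left(0 - 1\right)\right) - 391 = \left(-2 + 5 \cdot \frac{11}{6} \left(-1\right)\right) - 391 = \left(-2 + 5 \left(- \frac{11}{6}\right)\right) - 391 = \left(-2 - \frac{55}{6}\right) - 391 = - \frac{67}{6} - 391 = - \frac{2413}{6}$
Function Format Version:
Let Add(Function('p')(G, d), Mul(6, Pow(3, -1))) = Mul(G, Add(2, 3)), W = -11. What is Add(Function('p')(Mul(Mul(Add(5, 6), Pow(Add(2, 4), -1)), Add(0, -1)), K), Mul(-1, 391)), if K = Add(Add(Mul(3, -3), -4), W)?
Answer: Rational(-2413, 6) ≈ -402.17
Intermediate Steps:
K = -24 (K = Add(Add(Mul(3, -3), -4), -11) = Add(Add(-9, -4), -11) = Add(-13, -11) = -24)
Function('p')(G, d) = Add(-2, Mul(5, G)) (Function('p')(G, d) = Add(-2, Mul(G, Add(2, 3))) = Add(-2, Mul(G, 5)) = Add(-2, Mul(5, G)))
Add(Function('p')(Mul(Mul(Add(5, 6), Pow(Add(2, 4), -1)), Add(0, -1)), K), Mul(-1, 391)) = Add(Add(-2, Mul(5, Mul(Mul(Add(5, 6), Pow(Add(2, 4), -1)), Add(0, -1)))), Mul(-1, 391)) = Add(Add(-2, Mul(5, Mul(Mul(11, Pow(6, -1)), -1))), -391) = Add(Add(-2, Mul(5, Mul(Mul(11, Rational(1, 6)), -1))), -391) = Add(Add(-2, Mul(5, Mul(Rational(11, 6), -1))), -391) = Add(Add(-2, Mul(5, Rational(-11, 6))), -391) = Add(Add(-2, Rational(-55, 6)), -391) = Add(Rational(-67, 6), -391) = Rational(-2413, 6)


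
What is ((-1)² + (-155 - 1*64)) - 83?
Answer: -301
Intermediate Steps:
((-1)² + (-155 - 1*64)) - 83 = (1 + (-155 - 64)) - 83 = (1 - 219) - 83 = -218 - 83 = -301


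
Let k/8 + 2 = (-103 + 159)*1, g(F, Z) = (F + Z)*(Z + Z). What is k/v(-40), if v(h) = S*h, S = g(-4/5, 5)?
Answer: -9/35 ≈ -0.25714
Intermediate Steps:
g(F, Z) = 2*Z*(F + Z) (g(F, Z) = (F + Z)*(2*Z) = 2*Z*(F + Z))
k = 432 (k = -16 + 8*((-103 + 159)*1) = -16 + 8*(56*1) = -16 + 8*56 = -16 + 448 = 432)
S = 42 (S = 2*5*(-4/5 + 5) = 2*5*(-4*⅕ + 5) = 2*5*(-⅘ + 5) = 2*5*(21/5) = 42)
v(h) = 42*h
k/v(-40) = 432/((42*(-40))) = 432/(-1680) = 432*(-1/1680) = -9/35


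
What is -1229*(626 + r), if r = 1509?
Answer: -2623915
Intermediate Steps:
-1229*(626 + r) = -1229*(626 + 1509) = -1229*2135 = -2623915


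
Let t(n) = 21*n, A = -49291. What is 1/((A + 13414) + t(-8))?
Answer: -1/36045 ≈ -2.7743e-5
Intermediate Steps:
1/((A + 13414) + t(-8)) = 1/((-49291 + 13414) + 21*(-8)) = 1/(-35877 - 168) = 1/(-36045) = -1/36045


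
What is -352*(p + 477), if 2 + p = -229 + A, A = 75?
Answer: -112992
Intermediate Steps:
p = -156 (p = -2 + (-229 + 75) = -2 - 154 = -156)
-352*(p + 477) = -352*(-156 + 477) = -352*321 = -112992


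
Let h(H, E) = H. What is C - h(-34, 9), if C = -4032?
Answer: -3998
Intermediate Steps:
C - h(-34, 9) = -4032 - 1*(-34) = -4032 + 34 = -3998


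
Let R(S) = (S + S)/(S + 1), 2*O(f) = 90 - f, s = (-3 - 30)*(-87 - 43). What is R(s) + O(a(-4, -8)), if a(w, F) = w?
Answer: 210257/4291 ≈ 49.000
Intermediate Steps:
s = 4290 (s = -33*(-130) = 4290)
O(f) = 45 - f/2 (O(f) = (90 - f)/2 = 45 - f/2)
R(S) = 2*S/(1 + S) (R(S) = (2*S)/(1 + S) = 2*S/(1 + S))
R(s) + O(a(-4, -8)) = 2*4290/(1 + 4290) + (45 - 1/2*(-4)) = 2*4290/4291 + (45 + 2) = 2*4290*(1/4291) + 47 = 8580/4291 + 47 = 210257/4291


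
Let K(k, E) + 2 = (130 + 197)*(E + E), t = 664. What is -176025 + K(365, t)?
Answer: 258229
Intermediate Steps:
K(k, E) = -2 + 654*E (K(k, E) = -2 + (130 + 197)*(E + E) = -2 + 327*(2*E) = -2 + 654*E)
-176025 + K(365, t) = -176025 + (-2 + 654*664) = -176025 + (-2 + 434256) = -176025 + 434254 = 258229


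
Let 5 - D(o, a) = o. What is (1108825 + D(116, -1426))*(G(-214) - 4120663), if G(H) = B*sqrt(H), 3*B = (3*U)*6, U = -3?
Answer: -4568636757382 - 19956852*I*sqrt(214) ≈ -4.5686e+12 - 2.9194e+8*I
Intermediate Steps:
D(o, a) = 5 - o
B = -18 (B = ((3*(-3))*6)/3 = (-9*6)/3 = (1/3)*(-54) = -18)
G(H) = -18*sqrt(H)
(1108825 + D(116, -1426))*(G(-214) - 4120663) = (1108825 + (5 - 1*116))*(-18*I*sqrt(214) - 4120663) = (1108825 + (5 - 116))*(-18*I*sqrt(214) - 4120663) = (1108825 - 111)*(-18*I*sqrt(214) - 4120663) = 1108714*(-4120663 - 18*I*sqrt(214)) = -4568636757382 - 19956852*I*sqrt(214)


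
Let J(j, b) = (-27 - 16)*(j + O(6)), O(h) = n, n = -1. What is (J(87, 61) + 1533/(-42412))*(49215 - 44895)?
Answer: -169388397720/10603 ≈ -1.5976e+7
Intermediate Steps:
O(h) = -1
J(j, b) = 43 - 43*j (J(j, b) = (-27 - 16)*(j - 1) = -43*(-1 + j) = 43 - 43*j)
(J(87, 61) + 1533/(-42412))*(49215 - 44895) = ((43 - 43*87) + 1533/(-42412))*(49215 - 44895) = ((43 - 3741) + 1533*(-1/42412))*4320 = (-3698 - 1533/42412)*4320 = -156841109/42412*4320 = -169388397720/10603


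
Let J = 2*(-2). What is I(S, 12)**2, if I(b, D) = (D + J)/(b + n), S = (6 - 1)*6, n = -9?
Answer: 64/441 ≈ 0.14512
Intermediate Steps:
J = -4
S = 30 (S = 5*6 = 30)
I(b, D) = (-4 + D)/(-9 + b) (I(b, D) = (D - 4)/(b - 9) = (-4 + D)/(-9 + b))
I(S, 12)**2 = ((-4 + 12)/(-9 + 30))**2 = (8/21)**2 = 64/441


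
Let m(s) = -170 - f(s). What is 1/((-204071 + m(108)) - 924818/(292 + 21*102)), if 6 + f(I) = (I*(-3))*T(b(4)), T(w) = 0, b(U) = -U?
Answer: -1217/249016404 ≈ -4.8872e-6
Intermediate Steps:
f(I) = -6 (f(I) = -6 + (I*(-3))*0 = -6 - 3*I*0 = -6 + 0 = -6)
m(s) = -164 (m(s) = -170 - 1*(-6) = -170 + 6 = -164)
1/((-204071 + m(108)) - 924818/(292 + 21*102)) = 1/((-204071 - 164) - 924818/(292 + 21*102)) = 1/(-204235 - 924818/(292 + 2142)) = 1/(-204235 - 924818/2434) = 1/(-204235 - 924818*1/2434) = 1/(-204235 - 462409/1217) = 1/(-249016404/1217) = -1217/249016404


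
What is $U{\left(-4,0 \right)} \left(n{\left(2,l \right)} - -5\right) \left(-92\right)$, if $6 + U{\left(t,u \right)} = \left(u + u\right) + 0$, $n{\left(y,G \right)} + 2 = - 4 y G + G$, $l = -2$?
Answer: $9384$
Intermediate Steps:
$n{\left(y,G \right)} = -2 + G - 4 G y$ ($n{\left(y,G \right)} = -2 + \left(- 4 y G + G\right) = -2 - \left(- G + 4 G y\right) = -2 + G - 4 G y$)
$U{\left(t,u \right)} = -6 + 2 u$ ($U{\left(t,u \right)} = -6 + \left(\left(u + u\right) + 0\right) = -6 + \left(2 u + 0\right) = -6 + 2 u$)
$U{\left(-4,0 \right)} \left(n{\left(2,l \right)} - -5\right) \left(-92\right) = \left(-6 + 2 \cdot 0\right) \left(\left(-2 - 2 - \left(-8\right) 2\right) - -5\right) \left(-92\right) = \left(-6 + 0\right) \left(\left(-2 - 2 + 16\right) + 5\right) \left(-92\right) = - 6 \left(12 + 5\right) \left(-92\right) = \left(-6\right) 17 \left(-92\right) = \left(-102\right) \left(-92\right) = 9384$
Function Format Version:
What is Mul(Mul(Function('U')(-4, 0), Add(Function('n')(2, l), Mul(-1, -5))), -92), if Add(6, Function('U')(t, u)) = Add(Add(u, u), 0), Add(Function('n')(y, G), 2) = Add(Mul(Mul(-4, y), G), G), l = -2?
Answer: 9384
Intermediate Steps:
Function('n')(y, G) = Add(-2, G, Mul(-4, G, y)) (Function('n')(y, G) = Add(-2, Add(Mul(Mul(-4, y), G), G)) = Add(-2, Add(Mul(-4, G, y), G)) = Add(-2, Add(G, Mul(-4, G, y))) = Add(-2, G, Mul(-4, G, y)))
Function('U')(t, u) = Add(-6, Mul(2, u)) (Function('U')(t, u) = Add(-6, Add(Add(u, u), 0)) = Add(-6, Add(Mul(2, u), 0)) = Add(-6, Mul(2, u)))
Mul(Mul(Function('U')(-4, 0), Add(Function('n')(2, l), Mul(-1, -5))), -92) = Mul(Mul(Add(-6, Mul(2, 0)), Add(Add(-2, -2, Mul(-4, -2, 2)), Mul(-1, -5))), -92) = Mul(Mul(Add(-6, 0), Add(Add(-2, -2, 16), 5)), -92) = Mul(Mul(-6, Add(12, 5)), -92) = Mul(Mul(-6, 17), -92) = Mul(-102, -92) = 9384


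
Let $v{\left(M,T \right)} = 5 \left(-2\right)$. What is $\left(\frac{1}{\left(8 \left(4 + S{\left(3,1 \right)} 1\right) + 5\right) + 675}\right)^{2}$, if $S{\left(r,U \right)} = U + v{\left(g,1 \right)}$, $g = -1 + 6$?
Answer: $\frac{1}{409600} \approx 2.4414 \cdot 10^{-6}$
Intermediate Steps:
$g = 5$
$v{\left(M,T \right)} = -10$
$S{\left(r,U \right)} = -10 + U$ ($S{\left(r,U \right)} = U - 10 = -10 + U$)
$\left(\frac{1}{\left(8 \left(4 + S{\left(3,1 \right)} 1\right) + 5\right) + 675}\right)^{2} = \left(\frac{1}{\left(8 \left(4 + \left(-10 + 1\right) 1\right) + 5\right) + 675}\right)^{2} = \left(\frac{1}{\left(8 \left(4 - 9\right) + 5\right) + 675}\right)^{2} = \left(\frac{1}{\left(8 \left(-5\right) + 5\right) + 675}\right)^{2} = \left(\frac{1}{\left(-40 + 5\right) + 675}\right)^{2} = \left(\frac{1}{-35 + 675}\right)^{2} = \left(\frac{1}{640}\right)^{2} = \frac{1}{409600}$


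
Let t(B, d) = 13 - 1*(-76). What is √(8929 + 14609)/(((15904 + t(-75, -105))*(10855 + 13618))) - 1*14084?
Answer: -14084 + √23538/391396689 ≈ -14084.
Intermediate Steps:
t(B, d) = 89 (t(B, d) = 13 + 76 = 89)
√(8929 + 14609)/(((15904 + t(-75, -105))*(10855 + 13618))) - 1*14084 = √(8929 + 14609)/(((15904 + 89)*(10855 + 13618))) - 1*14084 = √23538/((15993*24473)) - 14084 = √23538/391396689 - 14084 = -14084 + √23538/391396689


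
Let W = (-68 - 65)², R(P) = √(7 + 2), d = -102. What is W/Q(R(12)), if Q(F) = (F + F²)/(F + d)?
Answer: -583737/4 ≈ -1.4593e+5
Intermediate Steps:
R(P) = 3 (R(P) = √9 = 3)
W = 17689 (W = (-133)² = 17689)
Q(F) = (F + F²)/(-102 + F) (Q(F) = (F + F²)/(F - 102) = (F + F²)/(-102 + F))
W/Q(R(12)) = 17689/((3*(1 + 3)/(-102 + 3))) = 17689/((3*4/(-99))) = 17689/((3*(-1/99)*4)) = 17689/(-4/33) = 17689*(-33/4) = -583737/4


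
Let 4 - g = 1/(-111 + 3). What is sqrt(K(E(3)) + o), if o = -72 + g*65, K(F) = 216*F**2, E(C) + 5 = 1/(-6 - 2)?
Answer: sqrt(7597122)/36 ≈ 76.564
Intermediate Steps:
E(C) = -41/8 (E(C) = -5 + 1/(-6 - 2) = -5 + 1/(-8) = -5 - 1/8 = -41/8)
g = 433/108 (g = 4 - 1/(-111 + 3) = 4 - 1/(-108) = 4 - 1*(-1/108) = 4 + 1/108 = 433/108 ≈ 4.0093)
o = 20369/108 (o = -72 + (433/108)*65 = -72 + 28145/108 = 20369/108 ≈ 188.60)
sqrt(K(E(3)) + o) = sqrt(216*(-41/8)**2 + 20369/108) = sqrt(216*(1681/64) + 20369/108) = sqrt(45387/8 + 20369/108) = sqrt(1266187/216) = sqrt(7597122)/36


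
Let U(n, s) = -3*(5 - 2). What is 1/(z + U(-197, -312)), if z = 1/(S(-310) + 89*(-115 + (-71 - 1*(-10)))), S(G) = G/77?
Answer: -1206438/10858019 ≈ -0.11111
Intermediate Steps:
U(n, s) = -9 (U(n, s) = -3*3 = -9)
S(G) = G/77 (S(G) = G*(1/77) = G/77)
z = -77/1206438 (z = 1/((1/77)*(-310) + 89*(-115 + (-71 - 1*(-10)))) = 1/(-310/77 + 89*(-115 + (-71 + 10))) = 1/(-310/77 + 89*(-115 - 61)) = 1/(-310/77 + 89*(-176)) = 1/(-310/77 - 15664) = 1/(-1206438/77) = -77/1206438 ≈ -6.3824e-5)
1/(z + U(-197, -312)) = 1/(-77/1206438 - 9) = 1/(-10858019/1206438) = -1206438/10858019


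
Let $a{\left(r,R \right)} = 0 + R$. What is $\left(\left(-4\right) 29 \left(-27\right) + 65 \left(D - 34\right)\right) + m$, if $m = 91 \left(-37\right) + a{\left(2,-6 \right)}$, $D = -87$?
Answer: $-8106$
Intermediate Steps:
$a{\left(r,R \right)} = R$
$m = -3373$ ($m = 91 \left(-37\right) - 6 = -3367 - 6 = -3373$)
$\left(\left(-4\right) 29 \left(-27\right) + 65 \left(D - 34\right)\right) + m = \left(\left(-4\right) 29 \left(-27\right) + 65 \left(-87 - 34\right)\right) - 3373 = \left(\left(-116\right) \left(-27\right) + 65 \left(-121\right)\right) - 3373 = \left(3132 - 7865\right) - 3373 = -4733 - 3373 = -8106$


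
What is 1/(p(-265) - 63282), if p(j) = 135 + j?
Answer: -1/63412 ≈ -1.5770e-5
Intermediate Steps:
1/(p(-265) - 63282) = 1/((135 - 265) - 63282) = 1/(-130 - 63282) = 1/(-63412) = -1/63412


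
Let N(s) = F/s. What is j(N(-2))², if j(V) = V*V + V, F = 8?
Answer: 144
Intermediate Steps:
N(s) = 8/s
j(V) = V + V² (j(V) = V² + V = V + V²)
j(N(-2))² = ((8/(-2))*(1 + 8/(-2)))² = ((8*(-½))*(1 + 8*(-½)))² = (-4*(1 - 4))² = (-4*(-3))² = 12² = 144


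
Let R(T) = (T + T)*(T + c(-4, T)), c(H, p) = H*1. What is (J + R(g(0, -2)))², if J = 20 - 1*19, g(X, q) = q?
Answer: 625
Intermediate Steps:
c(H, p) = H
R(T) = 2*T*(-4 + T) (R(T) = (T + T)*(T - 4) = (2*T)*(-4 + T) = 2*T*(-4 + T))
J = 1 (J = 20 - 19 = 1)
(J + R(g(0, -2)))² = (1 + 2*(-2)*(-4 - 2))² = (1 + 2*(-2)*(-6))² = (1 + 24)² = 25² = 625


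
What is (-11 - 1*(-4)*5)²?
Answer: 81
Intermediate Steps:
(-11 - 1*(-4)*5)² = (-11 + 4*5)² = (-11 + 20)² = 9² = 81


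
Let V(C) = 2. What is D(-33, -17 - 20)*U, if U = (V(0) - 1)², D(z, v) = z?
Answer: -33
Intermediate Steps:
U = 1 (U = (2 - 1)² = 1² = 1)
D(-33, -17 - 20)*U = -33*1 = -33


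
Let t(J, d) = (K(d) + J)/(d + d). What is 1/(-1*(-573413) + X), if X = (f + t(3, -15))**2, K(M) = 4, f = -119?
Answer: 900/528866629 ≈ 1.7018e-6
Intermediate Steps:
t(J, d) = (4 + J)/(2*d) (t(J, d) = (4 + J)/(d + d) = (4 + J)/((2*d)) = (4 + J)*(1/(2*d)) = (4 + J)/(2*d))
X = 12794929/900 (X = (-119 + (1/2)*(4 + 3)/(-15))**2 = (-119 + (1/2)*(-1/15)*7)**2 = (-119 - 7/30)**2 = (-3577/30)**2 = 12794929/900 ≈ 14217.)
1/(-1*(-573413) + X) = 1/(-1*(-573413) + 12794929/900) = 1/(573413 + 12794929/900) = 1/(528866629/900) = 900/528866629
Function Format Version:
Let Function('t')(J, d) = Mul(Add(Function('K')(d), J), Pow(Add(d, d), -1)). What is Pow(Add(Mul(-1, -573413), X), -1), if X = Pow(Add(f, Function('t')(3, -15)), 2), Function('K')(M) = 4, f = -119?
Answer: Rational(900, 528866629) ≈ 1.7018e-6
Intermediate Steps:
Function('t')(J, d) = Mul(Rational(1, 2), Pow(d, -1), Add(4, J)) (Function('t')(J, d) = Mul(Add(4, J), Pow(Add(d, d), -1)) = Mul(Add(4, J), Pow(Mul(2, d), -1)) = Mul(Add(4, J), Mul(Rational(1, 2), Pow(d, -1))) = Mul(Rational(1, 2), Pow(d, -1), Add(4, J)))
X = Rational(12794929, 900) (X = Pow(Add(-119, Mul(Rational(1, 2), Pow(-15, -1), Add(4, 3))), 2) = Pow(Add(-119, Mul(Rational(1, 2), Rational(-1, 15), 7)), 2) = Pow(Add(-119, Rational(-7, 30)), 2) = Pow(Rational(-3577, 30), 2) = Rational(12794929, 900) ≈ 14217.)
Pow(Add(Mul(-1, -573413), X), -1) = Pow(Add(Mul(-1, -573413), Rational(12794929, 900)), -1) = Pow(Add(573413, Rational(12794929, 900)), -1) = Pow(Rational(528866629, 900), -1) = Rational(900, 528866629)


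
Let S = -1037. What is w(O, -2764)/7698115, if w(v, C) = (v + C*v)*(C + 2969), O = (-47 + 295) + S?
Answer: 89380287/1539623 ≈ 58.053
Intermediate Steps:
O = -789 (O = (-47 + 295) - 1037 = 248 - 1037 = -789)
w(v, C) = (2969 + C)*(v + C*v) (w(v, C) = (v + C*v)*(2969 + C) = (2969 + C)*(v + C*v))
w(O, -2764)/7698115 = -789*(2969 + (-2764)**2 + 2970*(-2764))/7698115 = -789*(2969 + 7639696 - 8209080)*(1/7698115) = -789*(-566415)*(1/7698115) = 446901435*(1/7698115) = 89380287/1539623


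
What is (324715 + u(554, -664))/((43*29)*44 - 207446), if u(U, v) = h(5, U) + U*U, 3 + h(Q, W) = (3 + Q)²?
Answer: -315846/76289 ≈ -4.1401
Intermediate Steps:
h(Q, W) = -3 + (3 + Q)²
u(U, v) = 61 + U² (u(U, v) = (-3 + (3 + 5)²) + U*U = (-3 + 8²) + U² = (-3 + 64) + U² = 61 + U²)
(324715 + u(554, -664))/((43*29)*44 - 207446) = (324715 + (61 + 554²))/((43*29)*44 - 207446) = (324715 + (61 + 306916))/(1247*44 - 207446) = (324715 + 306977)/(54868 - 207446) = 631692/(-152578) = 631692*(-1/152578) = -315846/76289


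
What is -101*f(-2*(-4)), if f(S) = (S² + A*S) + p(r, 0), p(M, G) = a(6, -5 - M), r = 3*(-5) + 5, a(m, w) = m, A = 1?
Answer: -7878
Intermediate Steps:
r = -10 (r = -15 + 5 = -10)
p(M, G) = 6
f(S) = 6 + S + S² (f(S) = (S² + 1*S) + 6 = (S² + S) + 6 = (S + S²) + 6 = 6 + S + S²)
-101*f(-2*(-4)) = -101*(6 - 2*(-4) + (-2*(-4))²) = -101*(6 + 8 + 8²) = -101*(6 + 8 + 64) = -101*78 = -7878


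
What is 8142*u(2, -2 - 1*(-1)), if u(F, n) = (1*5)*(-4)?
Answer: -162840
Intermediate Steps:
u(F, n) = -20 (u(F, n) = 5*(-4) = -20)
8142*u(2, -2 - 1*(-1)) = 8142*(-20) = -162840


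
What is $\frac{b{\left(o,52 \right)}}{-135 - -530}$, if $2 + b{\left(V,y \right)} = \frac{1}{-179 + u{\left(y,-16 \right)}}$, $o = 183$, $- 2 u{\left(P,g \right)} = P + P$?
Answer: $- \frac{463}{91245} \approx -0.0050742$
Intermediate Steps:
$u{\left(P,g \right)} = - P$ ($u{\left(P,g \right)} = - \frac{P + P}{2} = - \frac{2 P}{2} = - P$)
$b{\left(V,y \right)} = -2 + \frac{1}{-179 - y}$
$\frac{b{\left(o,52 \right)}}{-135 - -530} = \frac{\frac{1}{179 + 52} \left(-359 - 104\right)}{-135 - -530} = \frac{\frac{1}{231} \left(-359 - 104\right)}{-135 + 530} = \frac{\frac{1}{231} \left(-463\right)}{395} = \left(- \frac{463}{231}\right) \frac{1}{395} = - \frac{463}{91245}$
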